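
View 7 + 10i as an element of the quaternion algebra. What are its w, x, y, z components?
7 + 10i + 0j + 0k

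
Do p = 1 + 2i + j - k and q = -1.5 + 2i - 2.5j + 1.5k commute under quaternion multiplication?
No: pq = -1.5 - 2i - 9j - 4k ≠ -1.5 + j + 10k = qp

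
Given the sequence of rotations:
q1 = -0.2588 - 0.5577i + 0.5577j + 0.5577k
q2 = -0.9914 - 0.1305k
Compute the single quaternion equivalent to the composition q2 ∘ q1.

q2 · q1 = 0.3294 + 0.6257i - 0.4801j - 0.5191k
0.3294 + 0.6257i - 0.4801j - 0.5191k


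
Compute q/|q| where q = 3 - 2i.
0.8321 - 0.5547i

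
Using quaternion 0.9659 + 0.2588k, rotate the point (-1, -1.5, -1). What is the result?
(-0.116, -1.799, -1)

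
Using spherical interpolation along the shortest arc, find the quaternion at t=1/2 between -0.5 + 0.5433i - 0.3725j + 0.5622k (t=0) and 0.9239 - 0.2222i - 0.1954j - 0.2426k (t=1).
-0.7847 + 0.4219i - 0.0976j + 0.4435k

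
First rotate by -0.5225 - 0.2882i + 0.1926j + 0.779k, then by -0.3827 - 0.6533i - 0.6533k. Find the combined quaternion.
0.5206 + 0.5775i + 0.6235j - 0.0826k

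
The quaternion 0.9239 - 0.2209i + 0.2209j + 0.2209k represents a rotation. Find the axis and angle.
axis = (-√3/3, √3/3, √3/3), θ = π/4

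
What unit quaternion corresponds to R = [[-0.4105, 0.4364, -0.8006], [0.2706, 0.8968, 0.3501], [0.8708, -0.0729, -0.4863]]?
0.5 - 0.2115i - 0.8357j - 0.0829k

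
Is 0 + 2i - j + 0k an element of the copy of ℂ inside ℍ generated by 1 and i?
No. The quaternion 2i - j has j-coefficient y = -1 and k-coefficient z = 0, not both zero, so it does not lie in the complex subalgebra spanned by 1 and i.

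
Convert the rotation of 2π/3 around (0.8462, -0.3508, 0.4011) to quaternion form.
0.5 + 0.7328i - 0.3038j + 0.3474k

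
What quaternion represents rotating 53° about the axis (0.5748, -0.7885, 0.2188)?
0.8949 + 0.2565i - 0.3518j + 0.0976k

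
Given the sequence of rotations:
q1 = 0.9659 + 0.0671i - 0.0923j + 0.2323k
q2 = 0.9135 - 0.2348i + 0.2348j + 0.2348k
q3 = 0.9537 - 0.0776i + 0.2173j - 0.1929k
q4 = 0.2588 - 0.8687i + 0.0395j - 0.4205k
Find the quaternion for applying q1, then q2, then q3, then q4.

q2 · q1 = 0.8652 - 0.0893i + 0.2128j + 0.4449k
q3 · q2 · q1 = 0.8578 - 0.0146i + 0.4427j + 0.2603k
q4 · q3 · q2 · q1 = 0.3013 - 0.5525i + 0.3807j - 0.6773k
0.3013 - 0.5525i + 0.3807j - 0.6773k


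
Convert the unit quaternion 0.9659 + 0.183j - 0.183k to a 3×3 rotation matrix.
[[0.866, 0.3535, 0.3535], [-0.3535, 0.933, -0.067], [-0.3535, -0.067, 0.933]]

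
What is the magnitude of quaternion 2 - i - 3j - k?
√15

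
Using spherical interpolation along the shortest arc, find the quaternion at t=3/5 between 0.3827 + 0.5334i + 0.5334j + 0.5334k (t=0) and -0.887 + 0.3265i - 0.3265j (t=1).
0.8235 + 0.0341i + 0.4995j + 0.2668k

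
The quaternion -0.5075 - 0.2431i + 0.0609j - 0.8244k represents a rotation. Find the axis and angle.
axis = (-0.2821, 0.0707, -0.9568), θ = 241°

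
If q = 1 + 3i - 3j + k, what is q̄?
1 - 3i + 3j - k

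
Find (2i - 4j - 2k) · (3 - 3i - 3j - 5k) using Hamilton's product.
-16 + 20i + 4j - 24k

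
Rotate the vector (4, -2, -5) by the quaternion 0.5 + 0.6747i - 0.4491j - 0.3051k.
(6.548, -1.448, -0.179)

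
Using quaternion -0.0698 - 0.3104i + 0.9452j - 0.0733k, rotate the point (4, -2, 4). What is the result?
(-2.342, -4.627, -3.018)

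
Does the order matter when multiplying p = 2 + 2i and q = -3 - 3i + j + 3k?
Yes: pq = -12i - 4j + 8k ≠ -12i + 8j + 4k = qp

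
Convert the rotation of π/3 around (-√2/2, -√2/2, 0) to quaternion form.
0.866 - 0.3536i - 0.3536j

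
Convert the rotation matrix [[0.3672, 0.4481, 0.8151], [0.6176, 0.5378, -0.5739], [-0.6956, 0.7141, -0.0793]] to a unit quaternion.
0.6756 + 0.4766i + 0.559j + 0.0627k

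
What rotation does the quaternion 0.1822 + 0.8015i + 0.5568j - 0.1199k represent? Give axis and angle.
axis = (0.8151, 0.5663, -0.1219), θ = 159°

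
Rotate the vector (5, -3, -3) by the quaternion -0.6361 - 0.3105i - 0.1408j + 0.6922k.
(-2.142, -1.743, -5.948)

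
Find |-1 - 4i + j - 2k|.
√22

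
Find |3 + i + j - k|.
√12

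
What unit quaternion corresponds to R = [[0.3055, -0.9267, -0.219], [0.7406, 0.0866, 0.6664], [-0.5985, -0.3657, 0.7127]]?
0.7254 - 0.3557i + 0.1308j + 0.5746k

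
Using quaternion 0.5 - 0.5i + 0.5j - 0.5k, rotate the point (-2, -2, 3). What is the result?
(3, 2, 2)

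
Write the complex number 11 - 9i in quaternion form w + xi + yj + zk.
11 - 9i + 0j + 0k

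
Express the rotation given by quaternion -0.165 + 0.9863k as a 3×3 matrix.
[[-0.9456, 0.3255, 0], [-0.3255, -0.9456, 0], [0, 0, 1]]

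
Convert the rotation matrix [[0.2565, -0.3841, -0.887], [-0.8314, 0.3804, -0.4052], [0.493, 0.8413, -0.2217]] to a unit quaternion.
0.5948 + 0.5239i - 0.58j - 0.188k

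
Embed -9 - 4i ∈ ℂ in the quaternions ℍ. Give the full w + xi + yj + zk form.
-9 - 4i + 0j + 0k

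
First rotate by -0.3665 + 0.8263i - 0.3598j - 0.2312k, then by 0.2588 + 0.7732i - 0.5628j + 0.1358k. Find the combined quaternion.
-0.9048 + 0.1094i + 0.4041j + 0.0772k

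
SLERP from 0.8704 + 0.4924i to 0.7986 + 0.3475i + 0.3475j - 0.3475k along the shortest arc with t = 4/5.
0.8316 + 0.3856i + 0.2827j - 0.2827k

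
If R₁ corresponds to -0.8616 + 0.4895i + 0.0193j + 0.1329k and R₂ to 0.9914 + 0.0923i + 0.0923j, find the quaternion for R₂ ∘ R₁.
-0.9012 + 0.418i - 0.0727j + 0.0884k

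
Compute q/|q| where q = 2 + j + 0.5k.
0.8729 + 0.4364j + 0.2182k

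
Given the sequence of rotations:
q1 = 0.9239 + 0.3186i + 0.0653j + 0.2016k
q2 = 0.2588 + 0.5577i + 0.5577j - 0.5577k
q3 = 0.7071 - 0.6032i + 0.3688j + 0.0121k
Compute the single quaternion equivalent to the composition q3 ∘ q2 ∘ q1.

q2 · q1 = 0.1374 + 0.7466i + 0.242j - 0.6044k
q3 · q2 · q1 = 0.4656 + 0.2192i - 0.1337j - 0.847k
0.4656 + 0.2192i - 0.1337j - 0.847k


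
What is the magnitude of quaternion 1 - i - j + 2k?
√7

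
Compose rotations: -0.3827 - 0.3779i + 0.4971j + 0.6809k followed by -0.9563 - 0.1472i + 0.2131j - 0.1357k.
0.2968 + 0.6303i - 0.4054j - 0.5919k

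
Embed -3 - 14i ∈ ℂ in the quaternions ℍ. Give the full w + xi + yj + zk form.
-3 - 14i + 0j + 0k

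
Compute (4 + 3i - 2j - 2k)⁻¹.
0.1212 - 0.0909i + 0.0606j + 0.0606k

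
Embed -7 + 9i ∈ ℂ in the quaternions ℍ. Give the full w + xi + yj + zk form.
-7 + 9i + 0j + 0k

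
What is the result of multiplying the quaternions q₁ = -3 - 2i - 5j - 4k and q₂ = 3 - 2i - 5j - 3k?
-50 - 5i + 2j - 3k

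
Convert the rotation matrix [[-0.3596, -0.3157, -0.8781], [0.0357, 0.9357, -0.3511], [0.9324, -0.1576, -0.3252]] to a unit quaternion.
0.5592 + 0.0865i - 0.8094j + 0.1571k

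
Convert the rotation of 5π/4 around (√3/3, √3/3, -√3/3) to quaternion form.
-0.3827 + 0.5334i + 0.5334j - 0.5334k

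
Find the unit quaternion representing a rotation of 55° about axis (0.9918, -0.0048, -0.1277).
0.887 + 0.458i - 0.0022j - 0.059k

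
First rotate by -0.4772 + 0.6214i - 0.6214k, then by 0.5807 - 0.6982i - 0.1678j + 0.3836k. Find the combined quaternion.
0.3951 + 0.7983i - 0.1154j - 0.4396k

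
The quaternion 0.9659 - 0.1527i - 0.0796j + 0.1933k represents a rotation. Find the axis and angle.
axis = (-0.5899, -0.3075, 0.7467), θ = π/6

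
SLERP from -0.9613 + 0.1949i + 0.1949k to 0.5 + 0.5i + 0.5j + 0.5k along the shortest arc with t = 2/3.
-0.8088 - 0.3091i - 0.3934j - 0.3091k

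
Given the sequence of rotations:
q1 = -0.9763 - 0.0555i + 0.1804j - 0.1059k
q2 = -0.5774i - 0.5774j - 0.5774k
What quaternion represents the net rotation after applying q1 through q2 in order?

q2 · q1 = 0.011 + 0.729i + 0.5346j + 0.4275k
0.011 + 0.729i + 0.5346j + 0.4275k


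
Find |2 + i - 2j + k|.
√10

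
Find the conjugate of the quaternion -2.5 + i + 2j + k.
-2.5 - i - 2j - k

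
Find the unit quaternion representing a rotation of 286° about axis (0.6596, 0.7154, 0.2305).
-0.7986 + 0.397i + 0.4305j + 0.1387k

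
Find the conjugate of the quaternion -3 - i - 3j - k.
-3 + i + 3j + k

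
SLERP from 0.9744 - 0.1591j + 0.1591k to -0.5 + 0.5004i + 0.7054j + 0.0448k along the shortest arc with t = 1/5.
0.9395 - 0.1157i - 0.2976j + 0.1242k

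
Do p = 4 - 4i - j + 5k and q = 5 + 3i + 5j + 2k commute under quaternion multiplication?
No: pq = 27 - 35i + 38j + 16k ≠ 27 + 19i - 8j + 50k = qp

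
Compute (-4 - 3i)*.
-4 + 3i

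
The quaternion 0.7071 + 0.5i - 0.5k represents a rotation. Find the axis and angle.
axis = (√2/2, 0, -√2/2), θ = π/2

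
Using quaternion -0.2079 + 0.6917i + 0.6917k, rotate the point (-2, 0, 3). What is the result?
(2.784, 1.438, -1.784)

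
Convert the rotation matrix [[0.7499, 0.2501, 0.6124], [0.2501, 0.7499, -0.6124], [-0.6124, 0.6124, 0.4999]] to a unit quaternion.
0.866 + 0.3536i + 0.3536j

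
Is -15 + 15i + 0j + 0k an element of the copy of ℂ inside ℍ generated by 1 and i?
Yes. The quaternion -15 + 15i has j- and k-coefficients y = z = 0, so it lies in the complex subalgebra spanned by 1 and i.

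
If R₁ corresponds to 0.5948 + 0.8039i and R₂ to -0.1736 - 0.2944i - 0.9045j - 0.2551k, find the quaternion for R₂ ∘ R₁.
0.1334 - 0.3147i - 0.7431j + 0.5754k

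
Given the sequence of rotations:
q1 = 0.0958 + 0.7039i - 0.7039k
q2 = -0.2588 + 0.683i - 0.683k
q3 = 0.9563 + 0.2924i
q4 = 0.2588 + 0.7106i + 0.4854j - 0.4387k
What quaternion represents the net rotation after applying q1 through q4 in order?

q2 · q1 = -0.9863 - 0.1167i + 0.1167k
q3 · q2 · q1 = -0.9091 - 0.4i - 0.0341j + 0.1116k
q4 · q3 · q2 · q1 = 0.1145 - 0.7103i - 0.3539j + 0.5976k
0.1145 - 0.7103i - 0.3539j + 0.5976k


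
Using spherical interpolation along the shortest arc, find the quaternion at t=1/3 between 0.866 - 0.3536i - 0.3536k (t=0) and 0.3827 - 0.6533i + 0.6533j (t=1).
0.7806 - 0.5104i + 0.2519j - 0.2585k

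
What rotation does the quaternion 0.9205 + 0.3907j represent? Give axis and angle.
axis = (0, 1, 0), θ = 46°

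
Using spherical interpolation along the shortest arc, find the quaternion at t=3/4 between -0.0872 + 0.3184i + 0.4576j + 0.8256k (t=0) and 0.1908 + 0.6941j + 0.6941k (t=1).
0.1231 + 0.0829i + 0.6497j + 0.7455k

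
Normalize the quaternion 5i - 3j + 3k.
0.7625i - 0.4575j + 0.4575k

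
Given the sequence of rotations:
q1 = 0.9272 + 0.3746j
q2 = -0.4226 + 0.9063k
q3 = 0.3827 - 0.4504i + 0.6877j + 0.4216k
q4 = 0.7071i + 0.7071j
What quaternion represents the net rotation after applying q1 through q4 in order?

q2 · q1 = -0.3918 - 0.3395i - 0.1583j + 0.8403k
q3 · q2 · q1 = -0.5483 + 0.6912i - 0.0947j + 0.4612k
q4 · q3 · q2 · q1 = -0.4218 - 0.0616i - 0.7138j - 0.5557k
-0.4218 - 0.0616i - 0.7138j - 0.5557k


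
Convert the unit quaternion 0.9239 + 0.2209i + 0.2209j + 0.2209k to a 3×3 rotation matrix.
[[0.8048, -0.3106, 0.5058], [0.5058, 0.8048, -0.3106], [-0.3106, 0.5058, 0.8048]]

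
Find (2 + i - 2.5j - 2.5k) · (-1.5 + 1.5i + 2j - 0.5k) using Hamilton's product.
-0.75 + 7.75i + 4.5j + 8.5k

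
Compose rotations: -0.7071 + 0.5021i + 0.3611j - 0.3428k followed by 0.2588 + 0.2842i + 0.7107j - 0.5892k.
-0.7843 - 0.1019i - 0.6075j + 0.0737k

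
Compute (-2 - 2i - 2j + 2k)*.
-2 + 2i + 2j - 2k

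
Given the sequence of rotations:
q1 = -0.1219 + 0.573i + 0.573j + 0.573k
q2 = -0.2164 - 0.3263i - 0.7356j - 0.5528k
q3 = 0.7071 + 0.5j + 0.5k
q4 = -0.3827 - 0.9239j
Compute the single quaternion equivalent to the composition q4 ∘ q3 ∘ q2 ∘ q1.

q2 · q1 = 0.9516 - 0.189i - 0.1641j + 0.1779k
q3 · q2 · q1 = 0.666 + 0.0374i + 0.2653j + 0.6961k
q4 · q3 · q2 · q1 = -0.0098 - 0.6574i - 0.7168j - 0.2318k
-0.0098 - 0.6574i - 0.7168j - 0.2318k


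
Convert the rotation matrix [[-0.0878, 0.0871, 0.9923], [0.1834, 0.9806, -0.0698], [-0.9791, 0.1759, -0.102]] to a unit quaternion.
0.6691 + 0.0918i + 0.7366j + 0.036k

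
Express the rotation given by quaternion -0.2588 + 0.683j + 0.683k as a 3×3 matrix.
[[-0.866, 0.3535, -0.3535], [-0.3535, 0.067, 0.933], [0.3535, 0.933, 0.067]]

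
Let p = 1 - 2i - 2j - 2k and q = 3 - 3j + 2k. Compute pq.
1 - 16i - 5j + 2k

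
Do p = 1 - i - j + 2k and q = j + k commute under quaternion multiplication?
No: pq = -1 - 3i + 2j ≠ -1 + 3i + 2k = qp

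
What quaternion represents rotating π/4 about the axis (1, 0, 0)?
0.9239 + 0.3827i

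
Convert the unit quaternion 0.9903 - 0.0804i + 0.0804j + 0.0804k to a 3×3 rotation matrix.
[[0.9741, -0.1722, 0.1463], [0.1463, 0.9741, 0.1722], [-0.1722, -0.1463, 0.9741]]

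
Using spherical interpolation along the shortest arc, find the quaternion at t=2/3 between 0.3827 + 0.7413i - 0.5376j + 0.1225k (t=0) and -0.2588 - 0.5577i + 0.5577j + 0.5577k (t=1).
0.3199 + 0.6592i - 0.5855j - 0.3469k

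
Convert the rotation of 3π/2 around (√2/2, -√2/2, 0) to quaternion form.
-0.7071 + 0.5i - 0.5j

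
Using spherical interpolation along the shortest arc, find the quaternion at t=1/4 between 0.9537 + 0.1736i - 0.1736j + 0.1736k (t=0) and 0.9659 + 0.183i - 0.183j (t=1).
0.9595 + 0.1765i - 0.1765j + 0.1305k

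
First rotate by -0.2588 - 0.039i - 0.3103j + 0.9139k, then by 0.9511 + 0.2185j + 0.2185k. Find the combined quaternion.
-0.378 + 0.2304i - 0.3602j + 0.8212k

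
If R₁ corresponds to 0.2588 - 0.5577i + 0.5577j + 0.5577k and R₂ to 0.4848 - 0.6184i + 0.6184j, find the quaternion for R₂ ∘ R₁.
-0.5643 - 0.0855i + 0.7753j + 0.2704k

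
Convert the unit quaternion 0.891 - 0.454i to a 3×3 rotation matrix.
[[1, 0, 0], [0, 0.5878, 0.809], [0, -0.809, 0.5878]]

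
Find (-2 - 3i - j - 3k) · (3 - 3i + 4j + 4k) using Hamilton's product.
1 + 5i + 10j - 32k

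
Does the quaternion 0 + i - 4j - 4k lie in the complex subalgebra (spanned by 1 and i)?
No. The quaternion i - 4j - 4k has j-coefficient y = -4 and k-coefficient z = -4, not both zero, so it does not lie in the complex subalgebra spanned by 1 and i.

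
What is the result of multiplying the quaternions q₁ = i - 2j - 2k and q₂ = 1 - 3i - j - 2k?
-3 + 3i + 6j - 9k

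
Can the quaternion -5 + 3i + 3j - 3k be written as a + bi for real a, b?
No. The quaternion -5 + 3i + 3j - 3k has j-coefficient y = 3 and k-coefficient z = -3, not both zero, so it does not lie in the complex subalgebra spanned by 1 and i.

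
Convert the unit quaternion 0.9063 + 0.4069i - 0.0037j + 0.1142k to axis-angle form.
axis = (0.9628, -0.0088, 0.2702), θ = 50°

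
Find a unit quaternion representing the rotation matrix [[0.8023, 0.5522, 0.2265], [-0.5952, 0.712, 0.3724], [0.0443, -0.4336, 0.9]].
0.9239 - 0.2181i + 0.0493j - 0.3105k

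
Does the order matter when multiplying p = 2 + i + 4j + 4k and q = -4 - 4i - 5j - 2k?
Yes: pq = 24 - 40j - 9k ≠ 24 - 24i - 12j - 31k = qp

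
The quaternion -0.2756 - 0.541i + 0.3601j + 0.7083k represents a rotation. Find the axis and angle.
axis = (-0.5628, 0.3746, 0.7368), θ = 212°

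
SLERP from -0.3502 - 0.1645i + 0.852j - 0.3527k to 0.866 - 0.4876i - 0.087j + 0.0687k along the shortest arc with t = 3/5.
-0.7973 + 0.2666i + 0.4917j - 0.227k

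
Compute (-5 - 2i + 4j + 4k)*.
-5 + 2i - 4j - 4k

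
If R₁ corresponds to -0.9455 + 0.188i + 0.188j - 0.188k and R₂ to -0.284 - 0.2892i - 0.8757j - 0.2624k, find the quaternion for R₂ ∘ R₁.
0.4382 + 0.434i + 0.6709j + 0.4118k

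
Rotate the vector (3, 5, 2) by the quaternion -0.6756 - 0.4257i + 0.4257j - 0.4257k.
(-4.288, 0.139, 4.427)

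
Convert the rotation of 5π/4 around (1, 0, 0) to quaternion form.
-0.3827 + 0.9239i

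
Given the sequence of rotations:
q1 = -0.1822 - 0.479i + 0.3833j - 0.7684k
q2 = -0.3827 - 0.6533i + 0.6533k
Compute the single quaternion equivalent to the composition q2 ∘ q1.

q2 · q1 = 0.2588 + 0.0519i - 0.9616j - 0.0754k
0.2588 + 0.0519i - 0.9616j - 0.0754k


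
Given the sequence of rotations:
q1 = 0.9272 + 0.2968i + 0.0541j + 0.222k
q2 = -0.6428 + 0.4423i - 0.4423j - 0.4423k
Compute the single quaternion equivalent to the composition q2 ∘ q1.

q2 · q1 = -0.6052 + 0.1451i - 0.6743j - 0.3976k
-0.6052 + 0.1451i - 0.6743j - 0.3976k


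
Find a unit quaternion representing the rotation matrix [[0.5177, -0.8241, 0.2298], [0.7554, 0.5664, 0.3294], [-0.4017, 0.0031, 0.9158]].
0.866 - 0.0942i + 0.1823j + 0.456k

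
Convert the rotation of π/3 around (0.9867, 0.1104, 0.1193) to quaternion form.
0.866 + 0.4934i + 0.0552j + 0.0597k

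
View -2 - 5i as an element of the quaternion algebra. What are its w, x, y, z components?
-2 - 5i + 0j + 0k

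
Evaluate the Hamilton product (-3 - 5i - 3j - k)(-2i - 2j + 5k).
-11 - 11i + 33j - 11k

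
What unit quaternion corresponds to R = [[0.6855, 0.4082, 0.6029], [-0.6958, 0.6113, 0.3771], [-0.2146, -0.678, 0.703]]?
0.866 - 0.3046i + 0.236j - 0.3187k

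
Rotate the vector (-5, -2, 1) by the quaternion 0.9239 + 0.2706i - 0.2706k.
(-5.414, 0.586, 0.586)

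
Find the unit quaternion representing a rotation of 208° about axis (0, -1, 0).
-0.2419 - 0.9703j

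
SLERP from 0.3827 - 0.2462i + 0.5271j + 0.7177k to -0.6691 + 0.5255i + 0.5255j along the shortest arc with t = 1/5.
0.5484 - 0.3804i + 0.3358j + 0.6647k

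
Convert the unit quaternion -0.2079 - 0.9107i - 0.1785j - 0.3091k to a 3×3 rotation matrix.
[[0.7452, 0.1966, 0.6372], [0.4536, -0.8498, -0.2683], [0.4888, 0.489, -0.7225]]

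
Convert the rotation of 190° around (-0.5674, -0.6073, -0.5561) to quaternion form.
-0.0872 - 0.5652i - 0.605j - 0.554k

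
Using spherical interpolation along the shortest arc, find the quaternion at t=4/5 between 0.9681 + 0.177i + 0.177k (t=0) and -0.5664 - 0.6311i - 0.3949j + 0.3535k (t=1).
0.7019 + 0.574i + 0.3336j - 0.2578k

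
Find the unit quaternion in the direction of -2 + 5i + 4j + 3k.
-0.2722 + 0.6804i + 0.5443j + 0.4082k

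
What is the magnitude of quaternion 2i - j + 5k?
√30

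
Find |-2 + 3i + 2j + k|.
√18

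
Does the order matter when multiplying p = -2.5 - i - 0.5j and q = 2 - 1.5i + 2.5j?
Yes: pq = -5.25 + 1.75i - 7.25j - 3.25k ≠ -5.25 + 1.75i - 7.25j + 3.25k = qp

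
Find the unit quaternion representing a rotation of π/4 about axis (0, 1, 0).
0.9239 + 0.3827j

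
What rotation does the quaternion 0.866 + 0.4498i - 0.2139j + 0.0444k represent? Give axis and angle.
axis = (0.8995, -0.4278, 0.0888), θ = π/3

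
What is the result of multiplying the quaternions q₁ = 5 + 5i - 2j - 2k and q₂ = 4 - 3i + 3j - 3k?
35 + 17i + 28j - 14k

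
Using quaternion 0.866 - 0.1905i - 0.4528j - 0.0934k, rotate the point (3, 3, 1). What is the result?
(1.972, 3.177, 2.241)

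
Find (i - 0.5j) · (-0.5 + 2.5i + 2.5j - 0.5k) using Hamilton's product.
-1.25 - 0.25i + 0.75j + 3.75k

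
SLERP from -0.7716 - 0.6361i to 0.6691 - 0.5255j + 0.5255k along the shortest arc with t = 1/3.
-0.833 - 0.4702i + 0.2062j - 0.2062k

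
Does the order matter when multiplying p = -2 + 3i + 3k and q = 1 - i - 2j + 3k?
Yes: pq = -8 + 11i - 8j - 9k ≠ -8 - i + 16j + 3k = qp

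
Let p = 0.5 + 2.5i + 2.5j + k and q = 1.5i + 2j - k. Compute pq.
-7.75 - 3.75i + 5j + 0.75k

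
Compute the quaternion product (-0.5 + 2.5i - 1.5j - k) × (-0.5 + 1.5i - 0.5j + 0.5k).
-3.75 - 3.25i - 1.75j + 1.25k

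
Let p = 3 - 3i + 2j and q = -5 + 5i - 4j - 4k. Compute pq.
8 + 22i - 34j - 10k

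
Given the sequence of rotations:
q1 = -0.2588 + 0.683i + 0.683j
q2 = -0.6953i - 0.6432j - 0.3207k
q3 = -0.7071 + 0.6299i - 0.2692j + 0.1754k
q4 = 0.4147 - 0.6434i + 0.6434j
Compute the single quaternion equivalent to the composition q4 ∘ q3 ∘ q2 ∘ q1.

q2 · q1 = 0.9142 + 0.399i - 0.0526j + 0.0474k
q3 · q2 · q1 = -0.9202 + 0.2902i - 0.1688j + 0.2011k
q4 · q3 · q2 · q1 = -0.0863 + 0.8418i - 0.5327j + 0.0053k
-0.0863 + 0.8418i - 0.5327j + 0.0053k


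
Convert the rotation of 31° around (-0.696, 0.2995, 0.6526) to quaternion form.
0.9636 - 0.186i + 0.08j + 0.1744k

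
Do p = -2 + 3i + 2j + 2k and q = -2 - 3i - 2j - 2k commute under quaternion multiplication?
Yes: pq = qp = 21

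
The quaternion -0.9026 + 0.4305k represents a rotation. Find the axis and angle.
axis = (0, 0, 1), θ = 309°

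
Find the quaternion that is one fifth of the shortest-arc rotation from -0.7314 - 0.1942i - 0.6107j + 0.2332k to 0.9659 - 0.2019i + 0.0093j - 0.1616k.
-0.8211 - 0.1167i - 0.5094j + 0.2295k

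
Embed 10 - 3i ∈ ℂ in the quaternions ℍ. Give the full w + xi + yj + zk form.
10 - 3i + 0j + 0k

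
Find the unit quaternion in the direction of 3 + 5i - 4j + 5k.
0.3464 + 0.5774i - 0.4619j + 0.5774k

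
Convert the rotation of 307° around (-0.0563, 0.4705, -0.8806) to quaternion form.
-0.8949 - 0.0251i + 0.2099j - 0.3929k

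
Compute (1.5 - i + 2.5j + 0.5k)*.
1.5 + i - 2.5j - 0.5k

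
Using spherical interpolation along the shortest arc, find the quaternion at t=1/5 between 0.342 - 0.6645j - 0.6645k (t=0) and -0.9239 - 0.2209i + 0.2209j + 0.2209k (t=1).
0.5006 + 0.0507i - 0.6111j - 0.6111k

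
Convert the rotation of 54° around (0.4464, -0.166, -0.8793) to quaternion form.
0.891 + 0.2027i - 0.0754j - 0.3992k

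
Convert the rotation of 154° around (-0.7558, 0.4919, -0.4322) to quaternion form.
0.225 - 0.7364i + 0.4793j - 0.4211k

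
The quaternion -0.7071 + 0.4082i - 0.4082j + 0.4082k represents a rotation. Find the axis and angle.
axis = (√3/3, -√3/3, √3/3), θ = 3π/2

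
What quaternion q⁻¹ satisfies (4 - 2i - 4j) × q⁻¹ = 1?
0.1111 + 0.0556i + 0.1111j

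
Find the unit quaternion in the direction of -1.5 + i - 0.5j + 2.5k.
-0.4804 + 0.3203i - 0.1601j + 0.8006k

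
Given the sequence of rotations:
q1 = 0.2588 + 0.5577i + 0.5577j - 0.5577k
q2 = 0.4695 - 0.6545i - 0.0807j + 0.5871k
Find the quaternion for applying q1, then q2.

q2 · q1 = 0.859 - 0.19i + 0.2034j - 0.4299k
0.859 - 0.19i + 0.2034j - 0.4299k


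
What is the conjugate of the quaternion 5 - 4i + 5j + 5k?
5 + 4i - 5j - 5k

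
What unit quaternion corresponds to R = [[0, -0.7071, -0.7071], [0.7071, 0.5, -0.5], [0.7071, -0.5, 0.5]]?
0.7071 - 0.5j + 0.5k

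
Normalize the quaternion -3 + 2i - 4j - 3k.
-0.4867 + 0.3244i - 0.6489j - 0.4867k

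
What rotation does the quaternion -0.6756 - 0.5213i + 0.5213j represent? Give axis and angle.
axis = (-√2/2, √2/2, 0), θ = 265°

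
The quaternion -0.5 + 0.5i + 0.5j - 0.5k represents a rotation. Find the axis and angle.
axis = (√3/3, √3/3, -√3/3), θ = 4π/3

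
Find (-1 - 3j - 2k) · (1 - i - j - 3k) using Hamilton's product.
-10 + 8i - 2k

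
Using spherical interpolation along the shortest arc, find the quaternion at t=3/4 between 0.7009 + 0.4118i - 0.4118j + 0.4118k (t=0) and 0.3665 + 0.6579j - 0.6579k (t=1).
-0.0832 + 0.1353i - 0.6981j + 0.6981k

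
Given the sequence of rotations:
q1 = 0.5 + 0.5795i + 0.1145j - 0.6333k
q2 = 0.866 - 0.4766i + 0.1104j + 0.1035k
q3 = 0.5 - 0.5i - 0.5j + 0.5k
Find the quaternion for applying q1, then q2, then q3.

q2 · q1 = 0.7621 + 0.1818i - 0.0875j - 0.6152k
q3 · q2 · q1 = 0.7358 + 0.0612i - 0.6415j + 0.2081k
0.7358 + 0.0612i - 0.6415j + 0.2081k


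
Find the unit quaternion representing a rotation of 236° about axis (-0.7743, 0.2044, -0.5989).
-0.4695 - 0.6837i + 0.1805j - 0.5288k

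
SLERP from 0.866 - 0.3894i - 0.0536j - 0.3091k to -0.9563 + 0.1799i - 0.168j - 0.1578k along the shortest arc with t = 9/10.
0.9613 - 0.2048i + 0.1471j + 0.1109k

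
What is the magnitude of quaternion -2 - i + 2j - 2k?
√13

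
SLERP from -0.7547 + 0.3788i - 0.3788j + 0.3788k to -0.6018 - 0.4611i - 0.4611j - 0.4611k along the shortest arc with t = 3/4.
-0.7641 - 0.2701i - 0.5198j - 0.2701k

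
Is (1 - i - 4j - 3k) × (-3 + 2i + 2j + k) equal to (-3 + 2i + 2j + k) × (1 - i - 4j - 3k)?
No: pq = 10 + 7i + 9j + 16k ≠ 10 + 3i + 19j + 4k = qp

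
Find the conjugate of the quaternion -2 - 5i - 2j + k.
-2 + 5i + 2j - k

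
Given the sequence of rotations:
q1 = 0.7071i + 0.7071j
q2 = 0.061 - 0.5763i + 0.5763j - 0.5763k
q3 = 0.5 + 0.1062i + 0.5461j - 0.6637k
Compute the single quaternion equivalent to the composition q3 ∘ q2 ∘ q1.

q2 · q1 = 0.4506i - 0.3644j - 0.815k
q3 · q2 · q1 = -0.3898 - 0.4616i - 0.3947j - 0.6923k
-0.3898 - 0.4616i - 0.3947j - 0.6923k


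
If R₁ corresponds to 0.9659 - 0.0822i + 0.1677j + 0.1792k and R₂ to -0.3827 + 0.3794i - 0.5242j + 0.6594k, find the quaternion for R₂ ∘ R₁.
-0.3687 + 0.1934i - 0.6927j + 0.5889k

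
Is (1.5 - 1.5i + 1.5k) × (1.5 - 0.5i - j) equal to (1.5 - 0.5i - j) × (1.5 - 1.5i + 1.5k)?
No: pq = 1.5 - 1.5i - 2.25j + 3.75k ≠ 1.5 - 4.5i - 0.75j + 0.75k = qp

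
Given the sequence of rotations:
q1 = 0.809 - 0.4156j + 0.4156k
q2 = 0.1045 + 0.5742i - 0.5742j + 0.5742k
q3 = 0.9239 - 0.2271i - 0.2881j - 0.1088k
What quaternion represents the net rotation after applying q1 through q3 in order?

q2 · q1 = -0.3927 + 0.4645i - 0.7466j + 0.2693k
q3 · q2 · q1 = -0.4431 + 0.3595i - 0.566j + 0.5949k
-0.4431 + 0.3595i - 0.566j + 0.5949k


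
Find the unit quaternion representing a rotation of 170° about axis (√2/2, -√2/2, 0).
0.0872 + 0.7044i - 0.7044j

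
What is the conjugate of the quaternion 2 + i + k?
2 - i - k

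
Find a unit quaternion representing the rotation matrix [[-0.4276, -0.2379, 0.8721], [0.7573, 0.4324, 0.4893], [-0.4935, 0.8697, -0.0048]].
0.5 + 0.1902i + 0.6828j + 0.4976k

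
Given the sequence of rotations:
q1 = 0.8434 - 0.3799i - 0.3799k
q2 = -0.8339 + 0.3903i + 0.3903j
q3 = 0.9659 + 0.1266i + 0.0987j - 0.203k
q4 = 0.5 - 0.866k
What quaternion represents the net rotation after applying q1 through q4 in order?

q2 · q1 = -0.555 + 0.4977i + 0.4775j + 0.4651k
q3 · q2 · q1 = -0.5518 + 0.5533i + 0.2465j + 0.5732k
q4 · q3 · q2 · q1 = 0.2205 + 0.4901i - 0.3559j + 0.7645k
0.2205 + 0.4901i - 0.3559j + 0.7645k


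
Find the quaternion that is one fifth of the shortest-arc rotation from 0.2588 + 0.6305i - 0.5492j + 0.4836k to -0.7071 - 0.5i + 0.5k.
0.4218 + 0.6997i - 0.4926j + 0.2997k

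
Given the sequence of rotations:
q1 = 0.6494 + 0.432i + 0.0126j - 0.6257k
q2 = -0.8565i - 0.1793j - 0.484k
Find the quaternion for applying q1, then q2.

q2 · q1 = 0.0694 - 0.4379i - 0.8614j - 0.2476k
0.0694 - 0.4379i - 0.8614j - 0.2476k


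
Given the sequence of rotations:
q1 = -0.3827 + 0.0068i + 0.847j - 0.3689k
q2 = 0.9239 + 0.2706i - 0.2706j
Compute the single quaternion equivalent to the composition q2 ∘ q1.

q2 · q1 = -0.1262 + 0.0025i + 0.9859j - 0.1098k
-0.1262 + 0.0025i + 0.9859j - 0.1098k


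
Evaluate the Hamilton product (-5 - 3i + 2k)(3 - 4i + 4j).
-27 + 3i - 28j - 6k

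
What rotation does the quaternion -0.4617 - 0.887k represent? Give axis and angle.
axis = (0, 0, -1), θ = 235°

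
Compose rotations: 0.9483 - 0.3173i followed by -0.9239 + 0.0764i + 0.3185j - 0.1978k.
-0.8519 + 0.3656i + 0.3648j - 0.0865k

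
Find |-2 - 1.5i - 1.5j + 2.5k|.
3.841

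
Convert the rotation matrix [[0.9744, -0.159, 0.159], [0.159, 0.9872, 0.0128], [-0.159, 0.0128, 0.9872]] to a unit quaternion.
0.9936 + 0.08j + 0.08k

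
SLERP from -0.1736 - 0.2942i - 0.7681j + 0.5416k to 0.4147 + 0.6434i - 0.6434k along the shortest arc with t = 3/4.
-0.3812 - 0.5986i - 0.2198j + 0.6694k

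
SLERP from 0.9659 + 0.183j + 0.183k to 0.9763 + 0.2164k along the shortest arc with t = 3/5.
0.9762 + 0.0736j + 0.2039k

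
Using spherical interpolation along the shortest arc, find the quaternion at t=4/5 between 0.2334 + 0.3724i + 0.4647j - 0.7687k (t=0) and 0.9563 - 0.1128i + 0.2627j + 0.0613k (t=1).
0.9205 - 0.0013i + 0.3603j - 0.1513k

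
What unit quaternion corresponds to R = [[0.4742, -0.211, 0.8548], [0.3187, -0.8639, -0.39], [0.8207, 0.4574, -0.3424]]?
0.2588 + 0.8186i + 0.0329j + 0.5117k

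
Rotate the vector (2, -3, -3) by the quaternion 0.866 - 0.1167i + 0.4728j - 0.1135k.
(-1.741, -3.739, -2.233)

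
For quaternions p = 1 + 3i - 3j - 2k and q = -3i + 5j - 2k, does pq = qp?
No: pq = 20 + 13i + 17j + 4k ≠ 20 - 19i - 7j - 8k = qp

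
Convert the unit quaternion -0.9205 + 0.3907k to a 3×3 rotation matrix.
[[0.6947, 0.7193, 0], [-0.7193, 0.6947, 0], [0, 0, 1]]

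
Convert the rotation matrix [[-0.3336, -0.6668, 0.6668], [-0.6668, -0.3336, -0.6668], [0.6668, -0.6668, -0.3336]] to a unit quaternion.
0.5774i - 0.5774j + 0.5774k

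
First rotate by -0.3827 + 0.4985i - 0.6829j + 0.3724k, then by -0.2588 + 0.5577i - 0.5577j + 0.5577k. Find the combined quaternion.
-0.7675 - 0.1693i + 0.4605j - 0.4126k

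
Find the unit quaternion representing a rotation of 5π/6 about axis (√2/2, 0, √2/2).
0.2588 + 0.683i + 0.683k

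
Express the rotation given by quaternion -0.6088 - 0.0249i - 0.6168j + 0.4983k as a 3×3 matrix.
[[-0.2575, 0.6374, 0.7262], [-0.576, 0.5022, -0.645], [-0.7758, -0.5844, 0.2379]]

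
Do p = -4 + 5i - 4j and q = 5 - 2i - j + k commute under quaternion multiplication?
No: pq = -14 + 29i - 21j - 17k ≠ -14 + 37i - 11j + 9k = qp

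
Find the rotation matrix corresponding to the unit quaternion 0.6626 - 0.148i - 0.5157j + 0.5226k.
[[-0.0781, -0.5399, -0.8381], [0.8452, 0.41, -0.3429], [0.5287, -0.7351, 0.4243]]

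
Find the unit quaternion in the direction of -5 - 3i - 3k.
-0.7625 - 0.4575i - 0.4575k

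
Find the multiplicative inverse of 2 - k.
0.4 + 0.2k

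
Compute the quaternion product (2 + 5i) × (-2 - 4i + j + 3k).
16 - 18i - 13j + 11k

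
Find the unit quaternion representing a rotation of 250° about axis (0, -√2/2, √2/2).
-0.5736 - 0.5792j + 0.5792k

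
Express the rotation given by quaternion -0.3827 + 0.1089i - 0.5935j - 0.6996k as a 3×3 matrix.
[[-0.6834, -0.6647, 0.3019], [0.4062, -0.0026, 0.9138], [-0.6066, 0.7471, 0.2718]]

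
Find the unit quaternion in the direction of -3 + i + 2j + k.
-0.7746 + 0.2582i + 0.5164j + 0.2582k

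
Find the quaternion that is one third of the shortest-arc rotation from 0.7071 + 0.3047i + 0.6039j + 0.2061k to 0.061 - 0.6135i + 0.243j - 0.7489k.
0.552 + 0.5327i + 0.3835j + 0.5142k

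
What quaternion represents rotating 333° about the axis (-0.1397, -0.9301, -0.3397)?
-0.9724 - 0.0326i - 0.2171j - 0.0793k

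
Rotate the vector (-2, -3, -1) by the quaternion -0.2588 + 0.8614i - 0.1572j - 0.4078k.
(0.831, 1.995, 3.054)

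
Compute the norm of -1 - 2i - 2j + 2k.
√13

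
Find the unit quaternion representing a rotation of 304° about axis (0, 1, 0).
-0.8829 + 0.4695j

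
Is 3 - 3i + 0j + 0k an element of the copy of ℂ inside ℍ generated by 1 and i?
Yes. The quaternion 3 - 3i has j- and k-coefficients y = z = 0, so it lies in the complex subalgebra spanned by 1 and i.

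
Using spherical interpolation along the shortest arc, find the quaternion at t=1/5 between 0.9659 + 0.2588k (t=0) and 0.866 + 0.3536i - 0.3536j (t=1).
0.9717 + 0.0747i - 0.0747j + 0.2113k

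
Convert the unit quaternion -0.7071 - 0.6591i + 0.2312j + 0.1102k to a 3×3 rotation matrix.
[[0.8688, -0.1489, -0.4722], [-0.4606, 0.1069, -0.8811], [0.1817, 0.9831, 0.0243]]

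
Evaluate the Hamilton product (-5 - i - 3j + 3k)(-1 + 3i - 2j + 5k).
-13 - 23i + 27j - 17k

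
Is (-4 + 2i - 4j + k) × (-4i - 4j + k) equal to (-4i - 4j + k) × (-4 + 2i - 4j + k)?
No: pq = -9 + 16i + 10j - 28k ≠ -9 + 16i + 22j + 20k = qp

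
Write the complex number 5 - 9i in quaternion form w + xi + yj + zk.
5 - 9i + 0j + 0k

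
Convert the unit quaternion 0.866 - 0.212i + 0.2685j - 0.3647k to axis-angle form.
axis = (-0.424, 0.537, -0.7293), θ = π/3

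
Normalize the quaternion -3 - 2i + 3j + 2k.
-0.5883 - 0.3922i + 0.5883j + 0.3922k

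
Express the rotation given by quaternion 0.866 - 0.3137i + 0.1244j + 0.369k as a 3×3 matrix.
[[0.6967, -0.7172, -0.016], [0.5611, 0.5309, 0.6351], [-0.447, -0.4515, 0.7722]]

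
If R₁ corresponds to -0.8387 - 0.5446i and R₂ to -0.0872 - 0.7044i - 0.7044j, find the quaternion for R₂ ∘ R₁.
-0.3105 + 0.6383i + 0.5908j - 0.3836k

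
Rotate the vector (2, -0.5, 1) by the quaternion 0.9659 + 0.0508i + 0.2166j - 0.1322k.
(2.009, -1.102, 0.017)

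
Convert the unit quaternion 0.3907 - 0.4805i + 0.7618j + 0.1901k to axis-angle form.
axis = (-0.522, 0.8276, 0.2065), θ = 134°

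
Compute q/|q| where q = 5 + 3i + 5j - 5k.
0.5455 + 0.3273i + 0.5455j - 0.5455k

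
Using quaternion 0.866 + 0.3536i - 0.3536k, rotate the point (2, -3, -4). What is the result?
(0.663, -0.275, -5.337)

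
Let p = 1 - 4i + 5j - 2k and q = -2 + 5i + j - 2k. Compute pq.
9 + 5i - 27j - 27k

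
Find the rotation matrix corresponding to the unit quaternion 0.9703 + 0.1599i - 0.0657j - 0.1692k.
[[0.9341, 0.3073, -0.1816], [-0.3494, 0.8916, -0.2881], [0.0734, 0.3325, 0.9402]]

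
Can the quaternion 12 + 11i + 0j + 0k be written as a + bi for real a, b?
Yes. The quaternion 12 + 11i has j- and k-coefficients y = z = 0, so it lies in the complex subalgebra spanned by 1 and i.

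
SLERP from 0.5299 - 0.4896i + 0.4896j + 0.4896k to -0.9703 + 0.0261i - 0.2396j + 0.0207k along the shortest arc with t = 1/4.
0.6968 - 0.3971i + 0.4576j + 0.3838k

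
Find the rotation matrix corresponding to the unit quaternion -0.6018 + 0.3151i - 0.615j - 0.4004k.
[[-0.0771, -0.8695, 0.4879], [0.0943, 0.4808, 0.8717], [-0.9925, 0.1132, 0.045]]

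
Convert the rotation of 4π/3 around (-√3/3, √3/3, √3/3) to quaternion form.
-0.5 - 0.5i + 0.5j + 0.5k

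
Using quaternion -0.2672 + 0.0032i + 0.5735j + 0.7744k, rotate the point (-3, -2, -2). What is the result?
(2.34, -0.151, -3.392)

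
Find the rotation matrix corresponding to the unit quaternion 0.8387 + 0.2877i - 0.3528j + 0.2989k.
[[0.5724, -0.7044, -0.4198], [0.2984, 0.6558, -0.6935], [0.7638, 0.2717, 0.5855]]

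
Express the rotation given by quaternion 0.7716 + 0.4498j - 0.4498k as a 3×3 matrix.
[[0.1907, 0.6941, 0.6941], [-0.6941, 0.5954, -0.4046], [-0.6941, -0.4046, 0.5954]]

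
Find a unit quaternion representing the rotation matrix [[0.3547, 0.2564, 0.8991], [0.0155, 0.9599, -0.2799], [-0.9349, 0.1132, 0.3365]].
0.8141 + 0.1207i + 0.5632j - 0.074k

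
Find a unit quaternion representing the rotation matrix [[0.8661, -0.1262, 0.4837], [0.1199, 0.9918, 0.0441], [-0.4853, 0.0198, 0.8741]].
0.9659 - 0.0063i + 0.2508j + 0.0637k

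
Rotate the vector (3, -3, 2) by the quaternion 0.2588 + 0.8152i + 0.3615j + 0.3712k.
(1.782, 3.851, -1.998)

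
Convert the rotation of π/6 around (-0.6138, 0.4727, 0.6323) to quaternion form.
0.9659 - 0.1589i + 0.1223j + 0.1637k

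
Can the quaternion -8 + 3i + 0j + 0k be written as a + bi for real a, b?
Yes. The quaternion -8 + 3i has j- and k-coefficients y = z = 0, so it lies in the complex subalgebra spanned by 1 and i.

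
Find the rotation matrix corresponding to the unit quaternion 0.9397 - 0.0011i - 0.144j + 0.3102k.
[[0.7661, -0.5827, -0.2713], [0.5833, 0.8075, -0.0873], [0.27, -0.0914, 0.9585]]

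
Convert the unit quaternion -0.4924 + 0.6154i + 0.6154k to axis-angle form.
axis = (√2/2, 0, √2/2), θ = 239°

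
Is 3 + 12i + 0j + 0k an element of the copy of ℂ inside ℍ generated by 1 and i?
Yes. The quaternion 3 + 12i has j- and k-coefficients y = z = 0, so it lies in the complex subalgebra spanned by 1 and i.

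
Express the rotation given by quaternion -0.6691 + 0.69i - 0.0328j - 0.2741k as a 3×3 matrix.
[[0.8476, -0.4121, -0.3344], [0.3215, -0.1025, 0.9413], [-0.4222, -0.9054, 0.0456]]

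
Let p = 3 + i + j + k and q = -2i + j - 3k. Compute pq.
4 - 10i + 4j - 6k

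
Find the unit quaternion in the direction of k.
k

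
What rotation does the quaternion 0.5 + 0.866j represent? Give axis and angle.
axis = (0, 1, 0), θ = 2π/3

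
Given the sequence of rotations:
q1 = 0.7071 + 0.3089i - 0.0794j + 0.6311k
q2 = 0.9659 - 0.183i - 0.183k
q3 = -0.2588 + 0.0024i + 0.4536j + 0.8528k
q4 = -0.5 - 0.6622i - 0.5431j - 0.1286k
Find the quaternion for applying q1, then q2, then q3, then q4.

q2 · q1 = 0.855 + 0.1544i - 0.0177j + 0.4947k
q3 · q2 · q1 = -0.6355 + 0.2016i + 0.5229j + 0.531k
q4 · q3 · q2 · q1 = 0.8035 + 0.0989i + 0.4094j - 0.4206k
0.8035 + 0.0989i + 0.4094j - 0.4206k


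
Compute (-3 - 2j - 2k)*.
-3 + 2j + 2k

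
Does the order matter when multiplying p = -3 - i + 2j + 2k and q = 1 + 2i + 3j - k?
Yes: pq = -5 - 15i - 4j - 2k ≠ -5 + i - 10j + 12k = qp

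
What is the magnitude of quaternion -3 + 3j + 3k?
√27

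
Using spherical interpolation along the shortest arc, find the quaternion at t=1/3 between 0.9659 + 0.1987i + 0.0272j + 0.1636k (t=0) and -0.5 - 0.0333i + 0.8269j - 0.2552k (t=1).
0.9121 + 0.1603i - 0.3053j + 0.2216k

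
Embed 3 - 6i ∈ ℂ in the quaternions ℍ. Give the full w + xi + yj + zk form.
3 - 6i + 0j + 0k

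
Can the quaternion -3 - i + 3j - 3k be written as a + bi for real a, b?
No. The quaternion -3 - i + 3j - 3k has j-coefficient y = 3 and k-coefficient z = -3, not both zero, so it does not lie in the complex subalgebra spanned by 1 and i.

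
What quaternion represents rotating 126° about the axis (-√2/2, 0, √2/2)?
0.454 - 0.63i + 0.63k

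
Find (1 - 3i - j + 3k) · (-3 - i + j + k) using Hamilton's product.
-8 + 4i + 4j - 12k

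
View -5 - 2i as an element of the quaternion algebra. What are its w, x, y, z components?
-5 - 2i + 0j + 0k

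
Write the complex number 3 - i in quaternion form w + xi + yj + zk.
3 - i + 0j + 0k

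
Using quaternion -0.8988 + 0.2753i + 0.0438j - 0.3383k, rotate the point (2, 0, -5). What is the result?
(2.86, -1.062, -4.438)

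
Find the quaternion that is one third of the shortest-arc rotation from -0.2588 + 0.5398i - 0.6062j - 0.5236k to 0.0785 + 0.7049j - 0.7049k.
-0.2553 + 0.4541i - 0.8473j - 0.1031k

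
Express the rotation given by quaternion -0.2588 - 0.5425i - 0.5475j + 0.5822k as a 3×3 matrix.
[[-0.2774, 0.8954, -0.3483], [0.2927, -0.2665, -0.9183], [-0.9151, -0.3567, -0.1881]]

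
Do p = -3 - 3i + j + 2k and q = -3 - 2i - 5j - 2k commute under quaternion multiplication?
No: pq = 12 + 23i + 2j + 17k ≠ 12 + 7i + 22j - 17k = qp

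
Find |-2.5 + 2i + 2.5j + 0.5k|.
4.093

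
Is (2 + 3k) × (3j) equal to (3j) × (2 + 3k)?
No: pq = -9i + 6j ≠ 9i + 6j = qp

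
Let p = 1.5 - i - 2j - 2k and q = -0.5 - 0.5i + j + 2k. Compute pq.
4.75 - 2.25i + 5.5j + 2k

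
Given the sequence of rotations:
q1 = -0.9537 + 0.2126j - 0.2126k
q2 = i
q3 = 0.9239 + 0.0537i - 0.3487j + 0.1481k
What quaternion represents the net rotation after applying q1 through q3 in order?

q2 · q1 = -0.9537i + 0.2126j + 0.2126k
q3 · q2 · q1 = 0.0939 - 0.9867i + 0.0438j - 0.1247k
0.0939 - 0.9867i + 0.0438j - 0.1247k


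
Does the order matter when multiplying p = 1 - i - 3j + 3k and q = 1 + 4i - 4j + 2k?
Yes: pq = -13 + 9i + 7j + 21k ≠ -13 - 3i - 21j - 11k = qp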